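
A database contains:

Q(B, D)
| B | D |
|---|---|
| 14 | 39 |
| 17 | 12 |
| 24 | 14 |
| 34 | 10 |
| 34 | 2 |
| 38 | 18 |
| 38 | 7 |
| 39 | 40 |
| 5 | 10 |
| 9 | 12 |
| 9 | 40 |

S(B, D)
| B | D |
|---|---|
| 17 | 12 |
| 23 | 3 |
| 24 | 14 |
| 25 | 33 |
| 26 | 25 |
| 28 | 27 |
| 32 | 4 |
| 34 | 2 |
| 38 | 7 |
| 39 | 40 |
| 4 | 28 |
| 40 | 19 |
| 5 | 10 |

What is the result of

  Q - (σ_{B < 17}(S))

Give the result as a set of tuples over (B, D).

{(14, 39), (17, 12), (24, 14), (34, 10), (34, 2), (38, 18), (38, 7), (39, 40), (9, 12), (9, 40)}

Selection B < 17: {(4, 28), (5, 10)}
Taking the difference: {(14, 39), (17, 12), (24, 14), (34, 10), (34, 2), (38, 18), (38, 7), (39, 40), (9, 12), (9, 40)}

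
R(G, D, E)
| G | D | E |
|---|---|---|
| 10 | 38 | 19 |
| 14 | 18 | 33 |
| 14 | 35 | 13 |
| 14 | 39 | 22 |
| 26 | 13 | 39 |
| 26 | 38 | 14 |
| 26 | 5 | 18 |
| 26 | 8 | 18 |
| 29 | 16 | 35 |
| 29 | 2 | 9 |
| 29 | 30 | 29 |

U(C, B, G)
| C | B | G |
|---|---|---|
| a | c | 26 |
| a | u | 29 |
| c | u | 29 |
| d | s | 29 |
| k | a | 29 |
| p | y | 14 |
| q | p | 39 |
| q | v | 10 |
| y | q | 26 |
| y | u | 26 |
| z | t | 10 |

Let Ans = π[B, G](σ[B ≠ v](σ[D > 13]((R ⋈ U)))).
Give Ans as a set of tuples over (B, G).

{(a, 29), (c, 26), (q, 26), (s, 29), (t, 10), (u, 26), (u, 29), (y, 14)}

Joining R and U on G yields {(10, 38, 19, q, v), (10, 38, 19, z, t), (14, 18, 33, p, y), (14, 35, 13, p, y), (14, 39, 22, p, y), (26, 13, 39, a, c), (26, 13, 39, y, q), (26, 13, 39, y, u), (26, 38, 14, a, c), (26, 38, 14, y, q), (26, 38, 14, y, u), (26, 5, 18, a, c), (26, 5, 18, y, q), (26, 5, 18, y, u), (26, 8, 18, a, c), (26, 8, 18, y, q), (26, 8, 18, y, u), (29, 16, 35, a, u), (29, 16, 35, c, u), (29, 16, 35, d, s), (29, 16, 35, k, a), (29, 2, 9, a, u), (29, 2, 9, c, u), (29, 2, 9, d, s), (29, 2, 9, k, a), (29, 30, 29, a, u), (29, 30, 29, c, u), (29, 30, 29, d, s), (29, 30, 29, k, a)}.
σ[D > 13]: keep tuples satisfying D > 13 → {(10, 38, 19, q, v), (10, 38, 19, z, t), (14, 18, 33, p, y), (14, 35, 13, p, y), (14, 39, 22, p, y), (26, 38, 14, a, c), (26, 38, 14, y, q), (26, 38, 14, y, u), (29, 16, 35, a, u), (29, 16, 35, c, u), (29, 16, 35, d, s), (29, 16, 35, k, a), (29, 30, 29, a, u), (29, 30, 29, c, u), (29, 30, 29, d, s), (29, 30, 29, k, a)}
σ[B ≠ v]: keep tuples satisfying B ≠ v → {(10, 38, 19, z, t), (14, 18, 33, p, y), (14, 35, 13, p, y), (14, 39, 22, p, y), (26, 38, 14, a, c), (26, 38, 14, y, q), (26, 38, 14, y, u), (29, 16, 35, a, u), (29, 16, 35, c, u), (29, 16, 35, d, s), (29, 16, 35, k, a), (29, 30, 29, a, u), (29, 30, 29, c, u), (29, 30, 29, d, s), (29, 30, 29, k, a)}
Keep only column(s) B, G (7 duplicate(s) eliminated): {(a, 29), (c, 26), (q, 26), (s, 29), (t, 10), (u, 26), (u, 29), (y, 14)}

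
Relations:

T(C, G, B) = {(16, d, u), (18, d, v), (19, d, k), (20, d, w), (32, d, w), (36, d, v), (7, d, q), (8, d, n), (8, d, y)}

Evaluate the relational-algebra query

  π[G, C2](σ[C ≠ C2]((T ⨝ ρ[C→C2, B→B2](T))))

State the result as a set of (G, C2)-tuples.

{(d, 16), (d, 18), (d, 19), (d, 20), (d, 32), (d, 36), (d, 7), (d, 8)}

ρ[C→C2, B→B2]: schema becomes (C2, G, B2); tuples unchanged.
Natural join on G: {(16, d, u, 16, u), (16, d, u, 18, v), (16, d, u, 19, k), (16, d, u, 20, w), (16, d, u, 32, w), (16, d, u, 36, v), (16, d, u, 7, q), (16, d, u, 8, n), (16, d, u, 8, y), (18, d, v, 16, u), (18, d, v, 18, v), (18, d, v, 19, k), (18, d, v, 20, w), (18, d, v, 32, w), (18, d, v, 36, v), (18, d, v, 7, q), (18, d, v, 8, n), (18, d, v, 8, y), (19, d, k, 16, u), (19, d, k, 18, v), (19, d, k, 19, k), (19, d, k, 20, w), (19, d, k, 32, w), (19, d, k, 36, v), (19, d, k, 7, q), (19, d, k, 8, n), (19, d, k, 8, y), (20, d, w, 16, u), (20, d, w, 18, v), (20, d, w, 19, k), (20, d, w, 20, w), (20, d, w, 32, w), (20, d, w, 36, v), (20, d, w, 7, q), (20, d, w, 8, n), (20, d, w, 8, y), (32, d, w, 16, u), (32, d, w, 18, v), (32, d, w, 19, k), (32, d, w, 20, w), (32, d, w, 32, w), (32, d, w, 36, v), (32, d, w, 7, q), (32, d, w, 8, n), (32, d, w, 8, y), (36, d, v, 16, u), (36, d, v, 18, v), (36, d, v, 19, k), (36, d, v, 20, w), (36, d, v, 32, w), (36, d, v, 36, v), (36, d, v, 7, q), (36, d, v, 8, n), (36, d, v, 8, y), (7, d, q, 16, u), (7, d, q, 18, v), (7, d, q, 19, k), (7, d, q, 20, w), (7, d, q, 32, w), (7, d, q, 36, v), (7, d, q, 7, q), (7, d, q, 8, n), (7, d, q, 8, y), (8, d, n, 16, u), (8, d, n, 18, v), (8, d, n, 19, k), (8, d, n, 20, w), (8, d, n, 32, w), (8, d, n, 36, v), (8, d, n, 7, q), (8, d, n, 8, n), (8, d, n, 8, y), (8, d, y, 16, u), (8, d, y, 18, v), (8, d, y, 19, k), (8, d, y, 20, w), (8, d, y, 32, w), (8, d, y, 36, v), (8, d, y, 7, q), (8, d, y, 8, n), (8, d, y, 8, y)}
Selection C ≠ C2: {(16, d, u, 18, v), (16, d, u, 19, k), (16, d, u, 20, w), (16, d, u, 32, w), (16, d, u, 36, v), (16, d, u, 7, q), (16, d, u, 8, n), (16, d, u, 8, y), (18, d, v, 16, u), (18, d, v, 19, k), (18, d, v, 20, w), (18, d, v, 32, w), (18, d, v, 36, v), (18, d, v, 7, q), (18, d, v, 8, n), (18, d, v, 8, y), (19, d, k, 16, u), (19, d, k, 18, v), (19, d, k, 20, w), (19, d, k, 32, w), (19, d, k, 36, v), (19, d, k, 7, q), (19, d, k, 8, n), (19, d, k, 8, y), (20, d, w, 16, u), (20, d, w, 18, v), (20, d, w, 19, k), (20, d, w, 32, w), (20, d, w, 36, v), (20, d, w, 7, q), (20, d, w, 8, n), (20, d, w, 8, y), (32, d, w, 16, u), (32, d, w, 18, v), (32, d, w, 19, k), (32, d, w, 20, w), (32, d, w, 36, v), (32, d, w, 7, q), (32, d, w, 8, n), (32, d, w, 8, y), (36, d, v, 16, u), (36, d, v, 18, v), (36, d, v, 19, k), (36, d, v, 20, w), (36, d, v, 32, w), (36, d, v, 7, q), (36, d, v, 8, n), (36, d, v, 8, y), (7, d, q, 16, u), (7, d, q, 18, v), (7, d, q, 19, k), (7, d, q, 20, w), (7, d, q, 32, w), (7, d, q, 36, v), (7, d, q, 8, n), (7, d, q, 8, y), (8, d, n, 16, u), (8, d, n, 18, v), (8, d, n, 19, k), (8, d, n, 20, w), (8, d, n, 32, w), (8, d, n, 36, v), (8, d, n, 7, q), (8, d, y, 16, u), (8, d, y, 18, v), (8, d, y, 19, k), (8, d, y, 20, w), (8, d, y, 32, w), (8, d, y, 36, v), (8, d, y, 7, q)}
Keep only column(s) G, C2 (62 duplicate(s) eliminated): {(d, 16), (d, 18), (d, 19), (d, 20), (d, 32), (d, 36), (d, 7), (d, 8)}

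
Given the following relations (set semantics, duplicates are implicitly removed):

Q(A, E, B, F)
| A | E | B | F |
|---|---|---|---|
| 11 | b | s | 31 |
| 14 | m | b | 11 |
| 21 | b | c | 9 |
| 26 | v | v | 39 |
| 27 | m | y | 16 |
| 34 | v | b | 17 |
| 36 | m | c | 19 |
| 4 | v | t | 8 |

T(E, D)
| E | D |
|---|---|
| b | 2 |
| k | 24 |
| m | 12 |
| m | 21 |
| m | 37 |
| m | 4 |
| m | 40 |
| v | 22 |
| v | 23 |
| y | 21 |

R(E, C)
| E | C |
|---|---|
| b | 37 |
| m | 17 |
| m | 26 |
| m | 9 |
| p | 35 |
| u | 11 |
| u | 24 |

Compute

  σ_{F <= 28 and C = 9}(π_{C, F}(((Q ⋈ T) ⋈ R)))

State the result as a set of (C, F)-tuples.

Joining Q and T on E yields {(11, b, s, 31, 2), (14, m, b, 11, 12), (14, m, b, 11, 21), (14, m, b, 11, 37), (14, m, b, 11, 4), (14, m, b, 11, 40), (21, b, c, 9, 2), (26, v, v, 39, 22), (26, v, v, 39, 23), (27, m, y, 16, 12), (27, m, y, 16, 21), (27, m, y, 16, 37), (27, m, y, 16, 4), (27, m, y, 16, 40), (34, v, b, 17, 22), (34, v, b, 17, 23), (36, m, c, 19, 12), (36, m, c, 19, 21), (36, m, c, 19, 37), (36, m, c, 19, 4), (36, m, c, 19, 40), (4, v, t, 8, 22), (4, v, t, 8, 23)}.
Joining (Q ⋈ T) and R on E yields {(11, b, s, 31, 2, 37), (14, m, b, 11, 12, 17), (14, m, b, 11, 12, 26), (14, m, b, 11, 12, 9), (14, m, b, 11, 21, 17), (14, m, b, 11, 21, 26), (14, m, b, 11, 21, 9), (14, m, b, 11, 37, 17), (14, m, b, 11, 37, 26), (14, m, b, 11, 37, 9), (14, m, b, 11, 4, 17), (14, m, b, 11, 4, 26), (14, m, b, 11, 4, 9), (14, m, b, 11, 40, 17), (14, m, b, 11, 40, 26), (14, m, b, 11, 40, 9), (21, b, c, 9, 2, 37), (27, m, y, 16, 12, 17), (27, m, y, 16, 12, 26), (27, m, y, 16, 12, 9), (27, m, y, 16, 21, 17), (27, m, y, 16, 21, 26), (27, m, y, 16, 21, 9), (27, m, y, 16, 37, 17), (27, m, y, 16, 37, 26), (27, m, y, 16, 37, 9), (27, m, y, 16, 4, 17), (27, m, y, 16, 4, 26), (27, m, y, 16, 4, 9), (27, m, y, 16, 40, 17), (27, m, y, 16, 40, 26), (27, m, y, 16, 40, 9), (36, m, c, 19, 12, 17), (36, m, c, 19, 12, 26), (36, m, c, 19, 12, 9), (36, m, c, 19, 21, 17), (36, m, c, 19, 21, 26), (36, m, c, 19, 21, 9), (36, m, c, 19, 37, 17), (36, m, c, 19, 37, 26), (36, m, c, 19, 37, 9), (36, m, c, 19, 4, 17), (36, m, c, 19, 4, 26), (36, m, c, 19, 4, 9), (36, m, c, 19, 40, 17), (36, m, c, 19, 40, 26), (36, m, c, 19, 40, 9)}.
Keep only column(s) C, F (36 duplicate(s) eliminated): {(17, 11), (17, 16), (17, 19), (26, 11), (26, 16), (26, 19), (37, 31), (37, 9), (9, 11), (9, 16), (9, 19)}
Filtering on F <= 28 and C = 9 leaves {(9, 11), (9, 16), (9, 19)}.

{(9, 11), (9, 16), (9, 19)}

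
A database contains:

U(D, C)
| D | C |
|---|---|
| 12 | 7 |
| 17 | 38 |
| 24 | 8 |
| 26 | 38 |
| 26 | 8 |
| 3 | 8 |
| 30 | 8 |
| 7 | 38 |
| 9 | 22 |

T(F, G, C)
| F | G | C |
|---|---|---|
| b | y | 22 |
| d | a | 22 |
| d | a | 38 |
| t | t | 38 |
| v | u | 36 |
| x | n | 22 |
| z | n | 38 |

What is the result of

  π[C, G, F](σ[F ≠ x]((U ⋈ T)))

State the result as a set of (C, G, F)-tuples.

Natural join on C: {(17, 38, d, a), (17, 38, t, t), (17, 38, z, n), (26, 38, d, a), (26, 38, t, t), (26, 38, z, n), (7, 38, d, a), (7, 38, t, t), (7, 38, z, n), (9, 22, b, y), (9, 22, d, a), (9, 22, x, n)}
Selection F ≠ x: {(17, 38, d, a), (17, 38, t, t), (17, 38, z, n), (26, 38, d, a), (26, 38, t, t), (26, 38, z, n), (7, 38, d, a), (7, 38, t, t), (7, 38, z, n), (9, 22, b, y), (9, 22, d, a)}
Projecting to C, G, F (6 duplicate(s) eliminated): {(22, a, d), (22, y, b), (38, a, d), (38, n, z), (38, t, t)}

{(22, a, d), (22, y, b), (38, a, d), (38, n, z), (38, t, t)}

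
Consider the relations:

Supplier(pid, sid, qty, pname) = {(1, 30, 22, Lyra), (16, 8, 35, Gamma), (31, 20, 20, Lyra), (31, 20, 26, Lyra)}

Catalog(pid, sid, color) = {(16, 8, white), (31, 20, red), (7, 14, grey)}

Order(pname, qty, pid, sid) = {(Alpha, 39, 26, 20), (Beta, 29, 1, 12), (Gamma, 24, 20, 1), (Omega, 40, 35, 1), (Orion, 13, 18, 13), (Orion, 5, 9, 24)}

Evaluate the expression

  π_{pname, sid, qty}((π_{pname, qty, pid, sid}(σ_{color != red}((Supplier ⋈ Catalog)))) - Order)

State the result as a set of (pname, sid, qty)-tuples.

{(Gamma, 8, 35)}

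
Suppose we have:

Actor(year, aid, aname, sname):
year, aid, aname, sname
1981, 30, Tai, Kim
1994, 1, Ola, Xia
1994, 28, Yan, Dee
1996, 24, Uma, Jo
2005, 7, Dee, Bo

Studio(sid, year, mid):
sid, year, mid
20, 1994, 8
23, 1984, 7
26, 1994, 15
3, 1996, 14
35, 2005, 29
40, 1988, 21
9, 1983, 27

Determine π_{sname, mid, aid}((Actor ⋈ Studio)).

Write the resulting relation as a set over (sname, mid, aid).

{(Bo, 29, 7), (Dee, 15, 28), (Dee, 8, 28), (Jo, 14, 24), (Xia, 15, 1), (Xia, 8, 1)}

Joining Actor and Studio on year yields {(1994, 1, Ola, Xia, 20, 8), (1994, 1, Ola, Xia, 26, 15), (1994, 28, Yan, Dee, 20, 8), (1994, 28, Yan, Dee, 26, 15), (1996, 24, Uma, Jo, 3, 14), (2005, 7, Dee, Bo, 35, 29)}.
π[sname, mid, aid]: project onto (sname, mid, aid) → {(Bo, 29, 7), (Dee, 15, 28), (Dee, 8, 28), (Jo, 14, 24), (Xia, 15, 1), (Xia, 8, 1)}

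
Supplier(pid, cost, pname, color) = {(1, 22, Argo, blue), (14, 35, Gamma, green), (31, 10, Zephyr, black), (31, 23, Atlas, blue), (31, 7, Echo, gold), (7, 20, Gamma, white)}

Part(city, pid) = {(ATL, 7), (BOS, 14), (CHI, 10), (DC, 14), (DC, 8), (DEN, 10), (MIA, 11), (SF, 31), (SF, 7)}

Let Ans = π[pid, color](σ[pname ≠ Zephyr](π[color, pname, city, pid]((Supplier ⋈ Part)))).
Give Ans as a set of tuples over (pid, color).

{(14, green), (31, blue), (31, gold), (7, white)}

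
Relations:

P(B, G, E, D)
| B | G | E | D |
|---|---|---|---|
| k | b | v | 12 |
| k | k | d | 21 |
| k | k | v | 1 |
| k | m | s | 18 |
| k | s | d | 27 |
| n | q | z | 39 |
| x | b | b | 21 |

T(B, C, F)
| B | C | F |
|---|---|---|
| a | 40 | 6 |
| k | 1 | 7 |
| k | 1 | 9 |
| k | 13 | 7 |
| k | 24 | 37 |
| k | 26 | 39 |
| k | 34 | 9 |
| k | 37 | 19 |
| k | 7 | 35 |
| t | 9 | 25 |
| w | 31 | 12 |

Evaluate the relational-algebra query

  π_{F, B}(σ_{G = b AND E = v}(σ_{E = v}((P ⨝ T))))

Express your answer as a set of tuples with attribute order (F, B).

{(19, k), (35, k), (37, k), (39, k), (7, k), (9, k)}

Natural join on B: {(k, b, v, 12, 1, 7), (k, b, v, 12, 1, 9), (k, b, v, 12, 13, 7), (k, b, v, 12, 24, 37), (k, b, v, 12, 26, 39), (k, b, v, 12, 34, 9), (k, b, v, 12, 37, 19), (k, b, v, 12, 7, 35), (k, k, d, 21, 1, 7), (k, k, d, 21, 1, 9), (k, k, d, 21, 13, 7), (k, k, d, 21, 24, 37), (k, k, d, 21, 26, 39), (k, k, d, 21, 34, 9), (k, k, d, 21, 37, 19), (k, k, d, 21, 7, 35), (k, k, v, 1, 1, 7), (k, k, v, 1, 1, 9), (k, k, v, 1, 13, 7), (k, k, v, 1, 24, 37), (k, k, v, 1, 26, 39), (k, k, v, 1, 34, 9), (k, k, v, 1, 37, 19), (k, k, v, 1, 7, 35), (k, m, s, 18, 1, 7), (k, m, s, 18, 1, 9), (k, m, s, 18, 13, 7), (k, m, s, 18, 24, 37), (k, m, s, 18, 26, 39), (k, m, s, 18, 34, 9), (k, m, s, 18, 37, 19), (k, m, s, 18, 7, 35), (k, s, d, 27, 1, 7), (k, s, d, 27, 1, 9), (k, s, d, 27, 13, 7), (k, s, d, 27, 24, 37), (k, s, d, 27, 26, 39), (k, s, d, 27, 34, 9), (k, s, d, 27, 37, 19), (k, s, d, 27, 7, 35)}
Filtering on E = v leaves {(k, b, v, 12, 1, 7), (k, b, v, 12, 1, 9), (k, b, v, 12, 13, 7), (k, b, v, 12, 24, 37), (k, b, v, 12, 26, 39), (k, b, v, 12, 34, 9), (k, b, v, 12, 37, 19), (k, b, v, 12, 7, 35), (k, k, v, 1, 1, 7), (k, k, v, 1, 1, 9), (k, k, v, 1, 13, 7), (k, k, v, 1, 24, 37), (k, k, v, 1, 26, 39), (k, k, v, 1, 34, 9), (k, k, v, 1, 37, 19), (k, k, v, 1, 7, 35)}.
Filtering on G = b AND E = v leaves {(k, b, v, 12, 1, 7), (k, b, v, 12, 1, 9), (k, b, v, 12, 13, 7), (k, b, v, 12, 24, 37), (k, b, v, 12, 26, 39), (k, b, v, 12, 34, 9), (k, b, v, 12, 37, 19), (k, b, v, 12, 7, 35)}.
Projecting to F, B (2 duplicate(s) eliminated): {(19, k), (35, k), (37, k), (39, k), (7, k), (9, k)}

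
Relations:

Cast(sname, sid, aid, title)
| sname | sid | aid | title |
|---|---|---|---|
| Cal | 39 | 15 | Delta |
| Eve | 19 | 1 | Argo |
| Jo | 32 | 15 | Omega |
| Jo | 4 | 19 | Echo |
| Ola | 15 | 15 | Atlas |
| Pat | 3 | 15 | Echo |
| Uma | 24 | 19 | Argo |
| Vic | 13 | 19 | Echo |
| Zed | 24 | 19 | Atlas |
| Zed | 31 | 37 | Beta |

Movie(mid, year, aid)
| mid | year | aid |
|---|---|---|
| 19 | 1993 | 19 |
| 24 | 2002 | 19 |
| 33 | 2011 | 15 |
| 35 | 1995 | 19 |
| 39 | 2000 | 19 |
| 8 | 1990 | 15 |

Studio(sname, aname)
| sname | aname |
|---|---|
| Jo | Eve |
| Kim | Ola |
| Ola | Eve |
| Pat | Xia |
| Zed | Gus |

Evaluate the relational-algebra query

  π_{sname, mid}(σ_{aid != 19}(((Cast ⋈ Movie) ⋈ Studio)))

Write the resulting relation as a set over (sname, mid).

Joining Cast and Movie on aid yields {(Cal, 39, 15, Delta, 33, 2011), (Cal, 39, 15, Delta, 8, 1990), (Jo, 32, 15, Omega, 33, 2011), (Jo, 32, 15, Omega, 8, 1990), (Jo, 4, 19, Echo, 19, 1993), (Jo, 4, 19, Echo, 24, 2002), (Jo, 4, 19, Echo, 35, 1995), (Jo, 4, 19, Echo, 39, 2000), (Ola, 15, 15, Atlas, 33, 2011), (Ola, 15, 15, Atlas, 8, 1990), (Pat, 3, 15, Echo, 33, 2011), (Pat, 3, 15, Echo, 8, 1990), (Uma, 24, 19, Argo, 19, 1993), (Uma, 24, 19, Argo, 24, 2002), (Uma, 24, 19, Argo, 35, 1995), (Uma, 24, 19, Argo, 39, 2000), (Vic, 13, 19, Echo, 19, 1993), (Vic, 13, 19, Echo, 24, 2002), (Vic, 13, 19, Echo, 35, 1995), (Vic, 13, 19, Echo, 39, 2000), (Zed, 24, 19, Atlas, 19, 1993), (Zed, 24, 19, Atlas, 24, 2002), (Zed, 24, 19, Atlas, 35, 1995), (Zed, 24, 19, Atlas, 39, 2000)}.
Joining (Cast ⋈ Movie) and Studio on sname yields {(Jo, 32, 15, Omega, 33, 2011, Eve), (Jo, 32, 15, Omega, 8, 1990, Eve), (Jo, 4, 19, Echo, 19, 1993, Eve), (Jo, 4, 19, Echo, 24, 2002, Eve), (Jo, 4, 19, Echo, 35, 1995, Eve), (Jo, 4, 19, Echo, 39, 2000, Eve), (Ola, 15, 15, Atlas, 33, 2011, Eve), (Ola, 15, 15, Atlas, 8, 1990, Eve), (Pat, 3, 15, Echo, 33, 2011, Xia), (Pat, 3, 15, Echo, 8, 1990, Xia), (Zed, 24, 19, Atlas, 19, 1993, Gus), (Zed, 24, 19, Atlas, 24, 2002, Gus), (Zed, 24, 19, Atlas, 35, 1995, Gus), (Zed, 24, 19, Atlas, 39, 2000, Gus)}.
Apply σ_{aid != 19}; surviving tuples: {(Jo, 32, 15, Omega, 33, 2011, Eve), (Jo, 32, 15, Omega, 8, 1990, Eve), (Ola, 15, 15, Atlas, 33, 2011, Eve), (Ola, 15, 15, Atlas, 8, 1990, Eve), (Pat, 3, 15, Echo, 33, 2011, Xia), (Pat, 3, 15, Echo, 8, 1990, Xia)}
π_{sname, mid} gives {(Jo, 33), (Jo, 8), (Ola, 33), (Ola, 8), (Pat, 33), (Pat, 8)}.

{(Jo, 33), (Jo, 8), (Ola, 33), (Ola, 8), (Pat, 33), (Pat, 8)}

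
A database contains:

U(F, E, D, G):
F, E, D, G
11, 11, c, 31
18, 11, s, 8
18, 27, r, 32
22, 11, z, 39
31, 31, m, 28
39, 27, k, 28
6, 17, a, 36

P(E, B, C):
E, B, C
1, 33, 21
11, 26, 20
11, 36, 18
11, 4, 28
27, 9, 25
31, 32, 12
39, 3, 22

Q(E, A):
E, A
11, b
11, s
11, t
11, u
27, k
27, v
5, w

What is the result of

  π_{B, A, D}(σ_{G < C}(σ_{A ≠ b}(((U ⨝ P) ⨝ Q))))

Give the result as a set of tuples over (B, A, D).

{(26, s, s), (26, t, s), (26, u, s), (36, s, s), (36, t, s), (36, u, s), (4, s, s), (4, t, s), (4, u, s)}

Natural join on E: {(11, 11, c, 31, 26, 20), (11, 11, c, 31, 36, 18), (11, 11, c, 31, 4, 28), (18, 11, s, 8, 26, 20), (18, 11, s, 8, 36, 18), (18, 11, s, 8, 4, 28), (18, 27, r, 32, 9, 25), (22, 11, z, 39, 26, 20), (22, 11, z, 39, 36, 18), (22, 11, z, 39, 4, 28), (31, 31, m, 28, 32, 12), (39, 27, k, 28, 9, 25)}
Natural join on E: {(11, 11, c, 31, 26, 20, b), (11, 11, c, 31, 26, 20, s), (11, 11, c, 31, 26, 20, t), (11, 11, c, 31, 26, 20, u), (11, 11, c, 31, 36, 18, b), (11, 11, c, 31, 36, 18, s), (11, 11, c, 31, 36, 18, t), (11, 11, c, 31, 36, 18, u), (11, 11, c, 31, 4, 28, b), (11, 11, c, 31, 4, 28, s), (11, 11, c, 31, 4, 28, t), (11, 11, c, 31, 4, 28, u), (18, 11, s, 8, 26, 20, b), (18, 11, s, 8, 26, 20, s), (18, 11, s, 8, 26, 20, t), (18, 11, s, 8, 26, 20, u), (18, 11, s, 8, 36, 18, b), (18, 11, s, 8, 36, 18, s), (18, 11, s, 8, 36, 18, t), (18, 11, s, 8, 36, 18, u), (18, 11, s, 8, 4, 28, b), (18, 11, s, 8, 4, 28, s), (18, 11, s, 8, 4, 28, t), (18, 11, s, 8, 4, 28, u), (18, 27, r, 32, 9, 25, k), (18, 27, r, 32, 9, 25, v), (22, 11, z, 39, 26, 20, b), (22, 11, z, 39, 26, 20, s), (22, 11, z, 39, 26, 20, t), (22, 11, z, 39, 26, 20, u), (22, 11, z, 39, 36, 18, b), (22, 11, z, 39, 36, 18, s), (22, 11, z, 39, 36, 18, t), (22, 11, z, 39, 36, 18, u), (22, 11, z, 39, 4, 28, b), (22, 11, z, 39, 4, 28, s), (22, 11, z, 39, 4, 28, t), (22, 11, z, 39, 4, 28, u), (39, 27, k, 28, 9, 25, k), (39, 27, k, 28, 9, 25, v)}
Filtering on A ≠ b leaves {(11, 11, c, 31, 26, 20, s), (11, 11, c, 31, 26, 20, t), (11, 11, c, 31, 26, 20, u), (11, 11, c, 31, 36, 18, s), (11, 11, c, 31, 36, 18, t), (11, 11, c, 31, 36, 18, u), (11, 11, c, 31, 4, 28, s), (11, 11, c, 31, 4, 28, t), (11, 11, c, 31, 4, 28, u), (18, 11, s, 8, 26, 20, s), (18, 11, s, 8, 26, 20, t), (18, 11, s, 8, 26, 20, u), (18, 11, s, 8, 36, 18, s), (18, 11, s, 8, 36, 18, t), (18, 11, s, 8, 36, 18, u), (18, 11, s, 8, 4, 28, s), (18, 11, s, 8, 4, 28, t), (18, 11, s, 8, 4, 28, u), (18, 27, r, 32, 9, 25, k), (18, 27, r, 32, 9, 25, v), (22, 11, z, 39, 26, 20, s), (22, 11, z, 39, 26, 20, t), (22, 11, z, 39, 26, 20, u), (22, 11, z, 39, 36, 18, s), (22, 11, z, 39, 36, 18, t), (22, 11, z, 39, 36, 18, u), (22, 11, z, 39, 4, 28, s), (22, 11, z, 39, 4, 28, t), (22, 11, z, 39, 4, 28, u), (39, 27, k, 28, 9, 25, k), (39, 27, k, 28, 9, 25, v)}.
Filtering on G < C leaves {(18, 11, s, 8, 26, 20, s), (18, 11, s, 8, 26, 20, t), (18, 11, s, 8, 26, 20, u), (18, 11, s, 8, 36, 18, s), (18, 11, s, 8, 36, 18, t), (18, 11, s, 8, 36, 18, u), (18, 11, s, 8, 4, 28, s), (18, 11, s, 8, 4, 28, t), (18, 11, s, 8, 4, 28, u)}.
Projecting to B, A, D: {(26, s, s), (26, t, s), (26, u, s), (36, s, s), (36, t, s), (36, u, s), (4, s, s), (4, t, s), (4, u, s)}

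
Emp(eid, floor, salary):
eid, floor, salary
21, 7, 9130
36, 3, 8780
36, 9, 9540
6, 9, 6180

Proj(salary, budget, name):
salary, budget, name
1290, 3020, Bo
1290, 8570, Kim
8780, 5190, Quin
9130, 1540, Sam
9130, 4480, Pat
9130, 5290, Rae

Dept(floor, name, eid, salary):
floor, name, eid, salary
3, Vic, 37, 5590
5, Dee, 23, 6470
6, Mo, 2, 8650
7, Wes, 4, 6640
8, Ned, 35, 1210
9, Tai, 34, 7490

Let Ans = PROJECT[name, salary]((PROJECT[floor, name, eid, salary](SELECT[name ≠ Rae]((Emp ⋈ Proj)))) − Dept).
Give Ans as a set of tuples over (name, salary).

{(Pat, 9130), (Quin, 8780), (Sam, 9130)}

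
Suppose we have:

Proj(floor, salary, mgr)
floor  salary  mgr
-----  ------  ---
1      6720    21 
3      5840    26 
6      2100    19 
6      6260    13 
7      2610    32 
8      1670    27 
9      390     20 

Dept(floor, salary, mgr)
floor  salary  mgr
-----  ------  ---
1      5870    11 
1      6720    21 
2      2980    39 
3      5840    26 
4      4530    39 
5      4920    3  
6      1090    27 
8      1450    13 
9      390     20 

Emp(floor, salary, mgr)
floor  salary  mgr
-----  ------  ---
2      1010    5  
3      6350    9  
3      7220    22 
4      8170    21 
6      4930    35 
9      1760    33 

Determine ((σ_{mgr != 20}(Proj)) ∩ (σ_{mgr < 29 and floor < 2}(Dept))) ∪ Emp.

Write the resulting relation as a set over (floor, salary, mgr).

{(1, 6720, 21), (2, 1010, 5), (3, 6350, 9), (3, 7220, 22), (4, 8170, 21), (6, 4930, 35), (9, 1760, 33)}

Apply σ_{mgr != 20}; surviving tuples: {(1, 6720, 21), (3, 5840, 26), (6, 2100, 19), (6, 6260, 13), (7, 2610, 32), (8, 1670, 27)}
Apply σ_{mgr < 29 and floor < 2}; surviving tuples: {(1, 5870, 11), (1, 6720, 21)}
Taking the intersection: {(1, 6720, 21)}
Taking the union: {(1, 6720, 21), (2, 1010, 5), (3, 6350, 9), (3, 7220, 22), (4, 8170, 21), (6, 4930, 35), (9, 1760, 33)}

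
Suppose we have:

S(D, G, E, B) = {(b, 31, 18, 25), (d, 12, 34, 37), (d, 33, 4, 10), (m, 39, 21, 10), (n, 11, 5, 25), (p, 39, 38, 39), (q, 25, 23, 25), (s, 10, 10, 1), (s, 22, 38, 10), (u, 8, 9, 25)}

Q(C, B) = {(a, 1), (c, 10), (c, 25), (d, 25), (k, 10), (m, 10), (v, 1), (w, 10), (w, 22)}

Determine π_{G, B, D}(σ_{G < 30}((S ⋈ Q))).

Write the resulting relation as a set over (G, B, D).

{(10, 1, s), (11, 25, n), (22, 10, s), (25, 25, q), (8, 25, u)}

Joining S and Q on B yields {(b, 31, 18, 25, c), (b, 31, 18, 25, d), (d, 33, 4, 10, c), (d, 33, 4, 10, k), (d, 33, 4, 10, m), (d, 33, 4, 10, w), (m, 39, 21, 10, c), (m, 39, 21, 10, k), (m, 39, 21, 10, m), (m, 39, 21, 10, w), (n, 11, 5, 25, c), (n, 11, 5, 25, d), (q, 25, 23, 25, c), (q, 25, 23, 25, d), (s, 10, 10, 1, a), (s, 10, 10, 1, v), (s, 22, 38, 10, c), (s, 22, 38, 10, k), (s, 22, 38, 10, m), (s, 22, 38, 10, w), (u, 8, 9, 25, c), (u, 8, 9, 25, d)}.
Filtering on G < 30 leaves {(n, 11, 5, 25, c), (n, 11, 5, 25, d), (q, 25, 23, 25, c), (q, 25, 23, 25, d), (s, 10, 10, 1, a), (s, 10, 10, 1, v), (s, 22, 38, 10, c), (s, 22, 38, 10, k), (s, 22, 38, 10, m), (s, 22, 38, 10, w), (u, 8, 9, 25, c), (u, 8, 9, 25, d)}.
π[G, B, D]: project onto (G, B, D) (7 duplicate(s) eliminated) → {(10, 1, s), (11, 25, n), (22, 10, s), (25, 25, q), (8, 25, u)}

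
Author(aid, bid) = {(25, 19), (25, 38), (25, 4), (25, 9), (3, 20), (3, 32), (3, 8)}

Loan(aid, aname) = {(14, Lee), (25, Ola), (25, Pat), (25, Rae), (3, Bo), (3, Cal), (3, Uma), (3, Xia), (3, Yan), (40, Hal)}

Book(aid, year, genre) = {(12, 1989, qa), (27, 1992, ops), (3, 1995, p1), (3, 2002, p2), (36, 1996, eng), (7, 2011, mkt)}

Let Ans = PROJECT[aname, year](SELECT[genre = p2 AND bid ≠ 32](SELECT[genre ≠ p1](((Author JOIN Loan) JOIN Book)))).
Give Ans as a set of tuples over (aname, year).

{(Bo, 2002), (Cal, 2002), (Uma, 2002), (Xia, 2002), (Yan, 2002)}

Natural join on aid: {(25, 19, Ola), (25, 19, Pat), (25, 19, Rae), (25, 38, Ola), (25, 38, Pat), (25, 38, Rae), (25, 4, Ola), (25, 4, Pat), (25, 4, Rae), (25, 9, Ola), (25, 9, Pat), (25, 9, Rae), (3, 20, Bo), (3, 20, Cal), (3, 20, Uma), (3, 20, Xia), (3, 20, Yan), (3, 32, Bo), (3, 32, Cal), (3, 32, Uma), (3, 32, Xia), (3, 32, Yan), (3, 8, Bo), (3, 8, Cal), (3, 8, Uma), (3, 8, Xia), (3, 8, Yan)}
Natural join on aid: {(3, 20, Bo, 1995, p1), (3, 20, Bo, 2002, p2), (3, 20, Cal, 1995, p1), (3, 20, Cal, 2002, p2), (3, 20, Uma, 1995, p1), (3, 20, Uma, 2002, p2), (3, 20, Xia, 1995, p1), (3, 20, Xia, 2002, p2), (3, 20, Yan, 1995, p1), (3, 20, Yan, 2002, p2), (3, 32, Bo, 1995, p1), (3, 32, Bo, 2002, p2), (3, 32, Cal, 1995, p1), (3, 32, Cal, 2002, p2), (3, 32, Uma, 1995, p1), (3, 32, Uma, 2002, p2), (3, 32, Xia, 1995, p1), (3, 32, Xia, 2002, p2), (3, 32, Yan, 1995, p1), (3, 32, Yan, 2002, p2), (3, 8, Bo, 1995, p1), (3, 8, Bo, 2002, p2), (3, 8, Cal, 1995, p1), (3, 8, Cal, 2002, p2), (3, 8, Uma, 1995, p1), (3, 8, Uma, 2002, p2), (3, 8, Xia, 1995, p1), (3, 8, Xia, 2002, p2), (3, 8, Yan, 1995, p1), (3, 8, Yan, 2002, p2)}
σ[genre ≠ p1]: keep tuples satisfying genre ≠ p1 → {(3, 20, Bo, 2002, p2), (3, 20, Cal, 2002, p2), (3, 20, Uma, 2002, p2), (3, 20, Xia, 2002, p2), (3, 20, Yan, 2002, p2), (3, 32, Bo, 2002, p2), (3, 32, Cal, 2002, p2), (3, 32, Uma, 2002, p2), (3, 32, Xia, 2002, p2), (3, 32, Yan, 2002, p2), (3, 8, Bo, 2002, p2), (3, 8, Cal, 2002, p2), (3, 8, Uma, 2002, p2), (3, 8, Xia, 2002, p2), (3, 8, Yan, 2002, p2)}
σ[genre = p2 AND bid ≠ 32]: keep tuples satisfying genre = p2 AND bid ≠ 32 → {(3, 20, Bo, 2002, p2), (3, 20, Cal, 2002, p2), (3, 20, Uma, 2002, p2), (3, 20, Xia, 2002, p2), (3, 20, Yan, 2002, p2), (3, 8, Bo, 2002, p2), (3, 8, Cal, 2002, p2), (3, 8, Uma, 2002, p2), (3, 8, Xia, 2002, p2), (3, 8, Yan, 2002, p2)}
π_{aname, year} gives {(Bo, 2002), (Cal, 2002), (Uma, 2002), (Xia, 2002), (Yan, 2002)} (5 duplicate(s) eliminated).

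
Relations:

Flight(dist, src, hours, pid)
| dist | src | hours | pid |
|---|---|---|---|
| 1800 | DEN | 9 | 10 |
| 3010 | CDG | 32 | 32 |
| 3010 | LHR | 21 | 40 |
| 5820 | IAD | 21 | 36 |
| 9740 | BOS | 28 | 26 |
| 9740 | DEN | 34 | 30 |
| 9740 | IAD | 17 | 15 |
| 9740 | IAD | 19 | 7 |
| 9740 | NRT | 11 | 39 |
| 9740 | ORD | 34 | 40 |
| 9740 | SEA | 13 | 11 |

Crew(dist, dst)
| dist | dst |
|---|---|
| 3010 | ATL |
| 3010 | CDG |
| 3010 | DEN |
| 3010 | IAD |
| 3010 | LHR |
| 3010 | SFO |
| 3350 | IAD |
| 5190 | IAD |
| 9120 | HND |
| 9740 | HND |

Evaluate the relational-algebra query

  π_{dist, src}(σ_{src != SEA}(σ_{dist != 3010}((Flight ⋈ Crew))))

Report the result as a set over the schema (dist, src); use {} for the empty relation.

Flight ⋈ Crew (natural join on dist): {(3010, CDG, 32, 32, ATL), (3010, CDG, 32, 32, CDG), (3010, CDG, 32, 32, DEN), (3010, CDG, 32, 32, IAD), (3010, CDG, 32, 32, LHR), (3010, CDG, 32, 32, SFO), (3010, LHR, 21, 40, ATL), (3010, LHR, 21, 40, CDG), (3010, LHR, 21, 40, DEN), (3010, LHR, 21, 40, IAD), (3010, LHR, 21, 40, LHR), (3010, LHR, 21, 40, SFO), (9740, BOS, 28, 26, HND), (9740, DEN, 34, 30, HND), (9740, IAD, 17, 15, HND), (9740, IAD, 19, 7, HND), (9740, NRT, 11, 39, HND), (9740, ORD, 34, 40, HND), (9740, SEA, 13, 11, HND)}
Apply σ_{dist != 3010}; surviving tuples: {(9740, BOS, 28, 26, HND), (9740, DEN, 34, 30, HND), (9740, IAD, 17, 15, HND), (9740, IAD, 19, 7, HND), (9740, NRT, 11, 39, HND), (9740, ORD, 34, 40, HND), (9740, SEA, 13, 11, HND)}
Apply σ_{src != SEA}; surviving tuples: {(9740, BOS, 28, 26, HND), (9740, DEN, 34, 30, HND), (9740, IAD, 17, 15, HND), (9740, IAD, 19, 7, HND), (9740, NRT, 11, 39, HND), (9740, ORD, 34, 40, HND)}
Keep only column(s) dist, src (1 duplicate(s) eliminated): {(9740, BOS), (9740, DEN), (9740, IAD), (9740, NRT), (9740, ORD)}

{(9740, BOS), (9740, DEN), (9740, IAD), (9740, NRT), (9740, ORD)}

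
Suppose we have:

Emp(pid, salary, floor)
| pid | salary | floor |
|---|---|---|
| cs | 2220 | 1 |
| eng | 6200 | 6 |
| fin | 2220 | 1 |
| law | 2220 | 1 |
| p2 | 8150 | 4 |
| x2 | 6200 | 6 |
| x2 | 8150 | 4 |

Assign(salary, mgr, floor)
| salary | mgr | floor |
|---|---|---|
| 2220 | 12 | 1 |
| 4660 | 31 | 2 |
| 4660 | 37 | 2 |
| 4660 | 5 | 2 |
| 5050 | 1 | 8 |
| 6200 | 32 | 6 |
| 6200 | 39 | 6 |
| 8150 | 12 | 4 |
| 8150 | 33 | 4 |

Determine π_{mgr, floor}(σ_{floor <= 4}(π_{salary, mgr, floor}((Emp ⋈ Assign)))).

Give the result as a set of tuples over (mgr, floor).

{(12, 1), (12, 4), (33, 4)}

Joining Emp and Assign on salary, floor yields {(cs, 2220, 1, 12), (eng, 6200, 6, 32), (eng, 6200, 6, 39), (fin, 2220, 1, 12), (law, 2220, 1, 12), (p2, 8150, 4, 12), (p2, 8150, 4, 33), (x2, 6200, 6, 32), (x2, 6200, 6, 39), (x2, 8150, 4, 12), (x2, 8150, 4, 33)}.
π_{salary, mgr, floor} gives {(2220, 12, 1), (6200, 32, 6), (6200, 39, 6), (8150, 12, 4), (8150, 33, 4)} (6 duplicate(s) eliminated).
Selection floor <= 4: {(2220, 12, 1), (8150, 12, 4), (8150, 33, 4)}
π_{mgr, floor} gives {(12, 1), (12, 4), (33, 4)}.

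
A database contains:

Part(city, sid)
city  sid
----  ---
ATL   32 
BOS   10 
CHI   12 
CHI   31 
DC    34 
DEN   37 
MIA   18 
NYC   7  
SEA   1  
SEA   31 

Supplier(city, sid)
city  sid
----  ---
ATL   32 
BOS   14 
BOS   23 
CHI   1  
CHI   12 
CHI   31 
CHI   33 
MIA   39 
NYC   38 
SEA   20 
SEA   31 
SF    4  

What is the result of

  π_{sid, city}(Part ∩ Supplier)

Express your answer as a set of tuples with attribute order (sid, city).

{(12, CHI), (31, CHI), (31, SEA), (32, ATL)}

Set intersection of the two operands is {(ATL, 32), (CHI, 12), (CHI, 31), (SEA, 31)}.
Keep only column(s) sid, city: {(12, CHI), (31, CHI), (31, SEA), (32, ATL)}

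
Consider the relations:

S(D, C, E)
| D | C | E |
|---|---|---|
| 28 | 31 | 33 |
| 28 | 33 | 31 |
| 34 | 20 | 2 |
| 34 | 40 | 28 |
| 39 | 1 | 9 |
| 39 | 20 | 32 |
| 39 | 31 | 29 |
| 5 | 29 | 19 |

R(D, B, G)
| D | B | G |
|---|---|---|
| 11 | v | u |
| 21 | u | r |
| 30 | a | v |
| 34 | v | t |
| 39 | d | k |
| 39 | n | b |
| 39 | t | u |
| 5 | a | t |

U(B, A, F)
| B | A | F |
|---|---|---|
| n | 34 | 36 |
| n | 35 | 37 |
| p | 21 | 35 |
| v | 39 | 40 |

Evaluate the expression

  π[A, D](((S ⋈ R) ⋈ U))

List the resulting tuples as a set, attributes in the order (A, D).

S ⋈ R (natural join on D): {(34, 20, 2, v, t), (34, 40, 28, v, t), (39, 1, 9, d, k), (39, 1, 9, n, b), (39, 1, 9, t, u), (39, 20, 32, d, k), (39, 20, 32, n, b), (39, 20, 32, t, u), (39, 31, 29, d, k), (39, 31, 29, n, b), (39, 31, 29, t, u), (5, 29, 19, a, t)}
(S ⋈ R) ⋈ U (natural join on B): {(34, 20, 2, v, t, 39, 40), (34, 40, 28, v, t, 39, 40), (39, 1, 9, n, b, 34, 36), (39, 1, 9, n, b, 35, 37), (39, 20, 32, n, b, 34, 36), (39, 20, 32, n, b, 35, 37), (39, 31, 29, n, b, 34, 36), (39, 31, 29, n, b, 35, 37)}
π[A, D]: project onto (A, D) (5 duplicate(s) eliminated) → {(34, 39), (35, 39), (39, 34)}

{(34, 39), (35, 39), (39, 34)}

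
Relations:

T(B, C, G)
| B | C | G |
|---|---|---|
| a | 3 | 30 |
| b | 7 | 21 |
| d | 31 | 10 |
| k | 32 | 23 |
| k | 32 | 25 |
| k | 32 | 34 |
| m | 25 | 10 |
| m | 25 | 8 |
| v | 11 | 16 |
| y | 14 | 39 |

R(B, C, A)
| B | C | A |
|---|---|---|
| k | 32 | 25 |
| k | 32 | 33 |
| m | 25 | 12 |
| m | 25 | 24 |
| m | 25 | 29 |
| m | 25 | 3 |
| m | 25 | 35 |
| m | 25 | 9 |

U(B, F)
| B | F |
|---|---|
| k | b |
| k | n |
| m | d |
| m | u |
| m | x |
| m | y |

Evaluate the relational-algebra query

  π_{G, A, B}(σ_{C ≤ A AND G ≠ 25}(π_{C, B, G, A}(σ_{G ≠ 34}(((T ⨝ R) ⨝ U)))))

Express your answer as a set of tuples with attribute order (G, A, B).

{(10, 29, m), (10, 35, m), (23, 33, k), (8, 29, m), (8, 35, m)}

T ⋈ R (natural join on B, C): {(k, 32, 23, 25), (k, 32, 23, 33), (k, 32, 25, 25), (k, 32, 25, 33), (k, 32, 34, 25), (k, 32, 34, 33), (m, 25, 10, 12), (m, 25, 10, 24), (m, 25, 10, 29), (m, 25, 10, 3), (m, 25, 10, 35), (m, 25, 10, 9), (m, 25, 8, 12), (m, 25, 8, 24), (m, 25, 8, 29), (m, 25, 8, 3), (m, 25, 8, 35), (m, 25, 8, 9)}
(T ⨝ R) ⋈ U (natural join on B): {(k, 32, 23, 25, b), (k, 32, 23, 25, n), (k, 32, 23, 33, b), (k, 32, 23, 33, n), (k, 32, 25, 25, b), (k, 32, 25, 25, n), (k, 32, 25, 33, b), (k, 32, 25, 33, n), (k, 32, 34, 25, b), (k, 32, 34, 25, n), (k, 32, 34, 33, b), (k, 32, 34, 33, n), (m, 25, 10, 12, d), (m, 25, 10, 12, u), (m, 25, 10, 12, x), (m, 25, 10, 12, y), (m, 25, 10, 24, d), (m, 25, 10, 24, u), (m, 25, 10, 24, x), (m, 25, 10, 24, y), (m, 25, 10, 29, d), (m, 25, 10, 29, u), (m, 25, 10, 29, x), (m, 25, 10, 29, y), (m, 25, 10, 3, d), (m, 25, 10, 3, u), (m, 25, 10, 3, x), (m, 25, 10, 3, y), (m, 25, 10, 35, d), (m, 25, 10, 35, u), (m, 25, 10, 35, x), (m, 25, 10, 35, y), (m, 25, 10, 9, d), (m, 25, 10, 9, u), (m, 25, 10, 9, x), (m, 25, 10, 9, y), (m, 25, 8, 12, d), (m, 25, 8, 12, u), (m, 25, 8, 12, x), (m, 25, 8, 12, y), (m, 25, 8, 24, d), (m, 25, 8, 24, u), (m, 25, 8, 24, x), (m, 25, 8, 24, y), (m, 25, 8, 29, d), (m, 25, 8, 29, u), (m, 25, 8, 29, x), (m, 25, 8, 29, y), (m, 25, 8, 3, d), (m, 25, 8, 3, u), (m, 25, 8, 3, x), (m, 25, 8, 3, y), (m, 25, 8, 35, d), (m, 25, 8, 35, u), (m, 25, 8, 35, x), (m, 25, 8, 35, y), (m, 25, 8, 9, d), (m, 25, 8, 9, u), (m, 25, 8, 9, x), (m, 25, 8, 9, y)}
Apply σ_{G ≠ 34}; surviving tuples: {(k, 32, 23, 25, b), (k, 32, 23, 25, n), (k, 32, 23, 33, b), (k, 32, 23, 33, n), (k, 32, 25, 25, b), (k, 32, 25, 25, n), (k, 32, 25, 33, b), (k, 32, 25, 33, n), (m, 25, 10, 12, d), (m, 25, 10, 12, u), (m, 25, 10, 12, x), (m, 25, 10, 12, y), (m, 25, 10, 24, d), (m, 25, 10, 24, u), (m, 25, 10, 24, x), (m, 25, 10, 24, y), (m, 25, 10, 29, d), (m, 25, 10, 29, u), (m, 25, 10, 29, x), (m, 25, 10, 29, y), (m, 25, 10, 3, d), (m, 25, 10, 3, u), (m, 25, 10, 3, x), (m, 25, 10, 3, y), (m, 25, 10, 35, d), (m, 25, 10, 35, u), (m, 25, 10, 35, x), (m, 25, 10, 35, y), (m, 25, 10, 9, d), (m, 25, 10, 9, u), (m, 25, 10, 9, x), (m, 25, 10, 9, y), (m, 25, 8, 12, d), (m, 25, 8, 12, u), (m, 25, 8, 12, x), (m, 25, 8, 12, y), (m, 25, 8, 24, d), (m, 25, 8, 24, u), (m, 25, 8, 24, x), (m, 25, 8, 24, y), (m, 25, 8, 29, d), (m, 25, 8, 29, u), (m, 25, 8, 29, x), (m, 25, 8, 29, y), (m, 25, 8, 3, d), (m, 25, 8, 3, u), (m, 25, 8, 3, x), (m, 25, 8, 3, y), (m, 25, 8, 35, d), (m, 25, 8, 35, u), (m, 25, 8, 35, x), (m, 25, 8, 35, y), (m, 25, 8, 9, d), (m, 25, 8, 9, u), (m, 25, 8, 9, x), (m, 25, 8, 9, y)}
π[C, B, G, A]: project onto (C, B, G, A) (40 duplicate(s) eliminated) → {(25, m, 10, 12), (25, m, 10, 24), (25, m, 10, 29), (25, m, 10, 3), (25, m, 10, 35), (25, m, 10, 9), (25, m, 8, 12), (25, m, 8, 24), (25, m, 8, 29), (25, m, 8, 3), (25, m, 8, 35), (25, m, 8, 9), (32, k, 23, 25), (32, k, 23, 33), (32, k, 25, 25), (32, k, 25, 33)}
Apply σ_{C ≤ A AND G ≠ 25}; surviving tuples: {(25, m, 10, 29), (25, m, 10, 35), (25, m, 8, 29), (25, m, 8, 35), (32, k, 23, 33)}
π[G, A, B]: project onto (G, A, B) → {(10, 29, m), (10, 35, m), (23, 33, k), (8, 29, m), (8, 35, m)}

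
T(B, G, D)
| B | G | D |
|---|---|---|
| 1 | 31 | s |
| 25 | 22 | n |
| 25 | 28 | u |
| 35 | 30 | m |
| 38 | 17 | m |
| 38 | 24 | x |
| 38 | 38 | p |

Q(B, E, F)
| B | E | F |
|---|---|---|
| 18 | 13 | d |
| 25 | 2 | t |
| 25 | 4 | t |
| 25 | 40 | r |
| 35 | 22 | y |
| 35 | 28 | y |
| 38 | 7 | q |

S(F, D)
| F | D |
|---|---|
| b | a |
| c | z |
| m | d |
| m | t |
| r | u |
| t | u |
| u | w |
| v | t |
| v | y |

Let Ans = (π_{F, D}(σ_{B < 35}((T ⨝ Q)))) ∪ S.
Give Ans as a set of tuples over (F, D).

{(b, a), (c, z), (m, d), (m, t), (r, n), (r, u), (t, n), (t, u), (u, w), (v, t), (v, y)}

T ⋈ Q (natural join on B): {(25, 22, n, 2, t), (25, 22, n, 4, t), (25, 22, n, 40, r), (25, 28, u, 2, t), (25, 28, u, 4, t), (25, 28, u, 40, r), (35, 30, m, 22, y), (35, 30, m, 28, y), (38, 17, m, 7, q), (38, 24, x, 7, q), (38, 38, p, 7, q)}
Apply σ_{B < 35}; surviving tuples: {(25, 22, n, 2, t), (25, 22, n, 4, t), (25, 22, n, 40, r), (25, 28, u, 2, t), (25, 28, u, 4, t), (25, 28, u, 40, r)}
Projecting to F, D (2 duplicate(s) eliminated): {(r, n), (r, u), (t, n), (t, u)}
Taking the union: {(b, a), (c, z), (m, d), (m, t), (r, n), (r, u), (t, n), (t, u), (u, w), (v, t), (v, y)}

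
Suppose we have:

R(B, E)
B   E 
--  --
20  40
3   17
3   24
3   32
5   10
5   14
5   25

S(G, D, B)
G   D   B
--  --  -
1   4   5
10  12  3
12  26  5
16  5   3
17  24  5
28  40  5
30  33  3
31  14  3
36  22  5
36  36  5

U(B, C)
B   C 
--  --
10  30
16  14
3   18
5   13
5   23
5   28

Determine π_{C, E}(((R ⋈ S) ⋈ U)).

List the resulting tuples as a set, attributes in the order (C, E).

{(13, 10), (13, 14), (13, 25), (18, 17), (18, 24), (18, 32), (23, 10), (23, 14), (23, 25), (28, 10), (28, 14), (28, 25)}

Natural join on B: {(3, 17, 10, 12), (3, 17, 16, 5), (3, 17, 30, 33), (3, 17, 31, 14), (3, 24, 10, 12), (3, 24, 16, 5), (3, 24, 30, 33), (3, 24, 31, 14), (3, 32, 10, 12), (3, 32, 16, 5), (3, 32, 30, 33), (3, 32, 31, 14), (5, 10, 1, 4), (5, 10, 12, 26), (5, 10, 17, 24), (5, 10, 28, 40), (5, 10, 36, 22), (5, 10, 36, 36), (5, 14, 1, 4), (5, 14, 12, 26), (5, 14, 17, 24), (5, 14, 28, 40), (5, 14, 36, 22), (5, 14, 36, 36), (5, 25, 1, 4), (5, 25, 12, 26), (5, 25, 17, 24), (5, 25, 28, 40), (5, 25, 36, 22), (5, 25, 36, 36)}
Natural join on B: {(3, 17, 10, 12, 18), (3, 17, 16, 5, 18), (3, 17, 30, 33, 18), (3, 17, 31, 14, 18), (3, 24, 10, 12, 18), (3, 24, 16, 5, 18), (3, 24, 30, 33, 18), (3, 24, 31, 14, 18), (3, 32, 10, 12, 18), (3, 32, 16, 5, 18), (3, 32, 30, 33, 18), (3, 32, 31, 14, 18), (5, 10, 1, 4, 13), (5, 10, 1, 4, 23), (5, 10, 1, 4, 28), (5, 10, 12, 26, 13), (5, 10, 12, 26, 23), (5, 10, 12, 26, 28), (5, 10, 17, 24, 13), (5, 10, 17, 24, 23), (5, 10, 17, 24, 28), (5, 10, 28, 40, 13), (5, 10, 28, 40, 23), (5, 10, 28, 40, 28), (5, 10, 36, 22, 13), (5, 10, 36, 22, 23), (5, 10, 36, 22, 28), (5, 10, 36, 36, 13), (5, 10, 36, 36, 23), (5, 10, 36, 36, 28), (5, 14, 1, 4, 13), (5, 14, 1, 4, 23), (5, 14, 1, 4, 28), (5, 14, 12, 26, 13), (5, 14, 12, 26, 23), (5, 14, 12, 26, 28), (5, 14, 17, 24, 13), (5, 14, 17, 24, 23), (5, 14, 17, 24, 28), (5, 14, 28, 40, 13), (5, 14, 28, 40, 23), (5, 14, 28, 40, 28), (5, 14, 36, 22, 13), (5, 14, 36, 22, 23), (5, 14, 36, 22, 28), (5, 14, 36, 36, 13), (5, 14, 36, 36, 23), (5, 14, 36, 36, 28), (5, 25, 1, 4, 13), (5, 25, 1, 4, 23), (5, 25, 1, 4, 28), (5, 25, 12, 26, 13), (5, 25, 12, 26, 23), (5, 25, 12, 26, 28), (5, 25, 17, 24, 13), (5, 25, 17, 24, 23), (5, 25, 17, 24, 28), (5, 25, 28, 40, 13), (5, 25, 28, 40, 23), (5, 25, 28, 40, 28), (5, 25, 36, 22, 13), (5, 25, 36, 22, 23), (5, 25, 36, 22, 28), (5, 25, 36, 36, 13), (5, 25, 36, 36, 23), (5, 25, 36, 36, 28)}
Keep only column(s) C, E (54 duplicate(s) eliminated): {(13, 10), (13, 14), (13, 25), (18, 17), (18, 24), (18, 32), (23, 10), (23, 14), (23, 25), (28, 10), (28, 14), (28, 25)}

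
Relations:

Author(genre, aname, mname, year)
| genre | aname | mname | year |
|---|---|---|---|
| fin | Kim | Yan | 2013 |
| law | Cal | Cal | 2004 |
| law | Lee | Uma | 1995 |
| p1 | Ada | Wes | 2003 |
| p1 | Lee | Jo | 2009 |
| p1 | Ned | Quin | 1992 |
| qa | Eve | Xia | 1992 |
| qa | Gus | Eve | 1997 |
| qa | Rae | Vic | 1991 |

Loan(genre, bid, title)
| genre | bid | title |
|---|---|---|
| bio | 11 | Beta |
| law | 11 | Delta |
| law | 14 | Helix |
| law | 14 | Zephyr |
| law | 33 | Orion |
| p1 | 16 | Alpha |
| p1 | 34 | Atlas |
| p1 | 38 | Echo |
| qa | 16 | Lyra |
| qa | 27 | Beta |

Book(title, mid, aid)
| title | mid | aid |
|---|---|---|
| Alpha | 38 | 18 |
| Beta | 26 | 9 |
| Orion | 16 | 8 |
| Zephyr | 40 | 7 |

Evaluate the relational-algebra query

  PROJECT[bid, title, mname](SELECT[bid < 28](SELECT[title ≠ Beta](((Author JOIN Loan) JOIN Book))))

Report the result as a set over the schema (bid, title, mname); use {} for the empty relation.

{(14, Zephyr, Cal), (14, Zephyr, Uma), (16, Alpha, Jo), (16, Alpha, Quin), (16, Alpha, Wes)}

Natural join on genre: {(law, Cal, Cal, 2004, 11, Delta), (law, Cal, Cal, 2004, 14, Helix), (law, Cal, Cal, 2004, 14, Zephyr), (law, Cal, Cal, 2004, 33, Orion), (law, Lee, Uma, 1995, 11, Delta), (law, Lee, Uma, 1995, 14, Helix), (law, Lee, Uma, 1995, 14, Zephyr), (law, Lee, Uma, 1995, 33, Orion), (p1, Ada, Wes, 2003, 16, Alpha), (p1, Ada, Wes, 2003, 34, Atlas), (p1, Ada, Wes, 2003, 38, Echo), (p1, Lee, Jo, 2009, 16, Alpha), (p1, Lee, Jo, 2009, 34, Atlas), (p1, Lee, Jo, 2009, 38, Echo), (p1, Ned, Quin, 1992, 16, Alpha), (p1, Ned, Quin, 1992, 34, Atlas), (p1, Ned, Quin, 1992, 38, Echo), (qa, Eve, Xia, 1992, 16, Lyra), (qa, Eve, Xia, 1992, 27, Beta), (qa, Gus, Eve, 1997, 16, Lyra), (qa, Gus, Eve, 1997, 27, Beta), (qa, Rae, Vic, 1991, 16, Lyra), (qa, Rae, Vic, 1991, 27, Beta)}
Natural join on title: {(law, Cal, Cal, 2004, 14, Zephyr, 40, 7), (law, Cal, Cal, 2004, 33, Orion, 16, 8), (law, Lee, Uma, 1995, 14, Zephyr, 40, 7), (law, Lee, Uma, 1995, 33, Orion, 16, 8), (p1, Ada, Wes, 2003, 16, Alpha, 38, 18), (p1, Lee, Jo, 2009, 16, Alpha, 38, 18), (p1, Ned, Quin, 1992, 16, Alpha, 38, 18), (qa, Eve, Xia, 1992, 27, Beta, 26, 9), (qa, Gus, Eve, 1997, 27, Beta, 26, 9), (qa, Rae, Vic, 1991, 27, Beta, 26, 9)}
σ[title ≠ Beta]: keep tuples satisfying title ≠ Beta → {(law, Cal, Cal, 2004, 14, Zephyr, 40, 7), (law, Cal, Cal, 2004, 33, Orion, 16, 8), (law, Lee, Uma, 1995, 14, Zephyr, 40, 7), (law, Lee, Uma, 1995, 33, Orion, 16, 8), (p1, Ada, Wes, 2003, 16, Alpha, 38, 18), (p1, Lee, Jo, 2009, 16, Alpha, 38, 18), (p1, Ned, Quin, 1992, 16, Alpha, 38, 18)}
σ[bid < 28]: keep tuples satisfying bid < 28 → {(law, Cal, Cal, 2004, 14, Zephyr, 40, 7), (law, Lee, Uma, 1995, 14, Zephyr, 40, 7), (p1, Ada, Wes, 2003, 16, Alpha, 38, 18), (p1, Lee, Jo, 2009, 16, Alpha, 38, 18), (p1, Ned, Quin, 1992, 16, Alpha, 38, 18)}
Projecting to bid, title, mname: {(14, Zephyr, Cal), (14, Zephyr, Uma), (16, Alpha, Jo), (16, Alpha, Quin), (16, Alpha, Wes)}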